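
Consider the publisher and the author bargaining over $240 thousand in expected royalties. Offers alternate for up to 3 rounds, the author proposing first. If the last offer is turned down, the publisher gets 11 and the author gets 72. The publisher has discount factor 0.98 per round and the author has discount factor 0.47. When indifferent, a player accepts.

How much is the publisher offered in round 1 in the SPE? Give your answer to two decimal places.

Work backward from the last round.
Round 3 (the author proposes): the publisher gets 11 if talks fail, so the author offers 11 and keeps 229.
Round 2 (the publisher proposes): the author can get 229 next round, worth 0.47 × 229 = 107.63 now, so the publisher offers 107.63, keeping 132.37.
Round 1 (the author proposes): the publisher can get 132.37 next round, worth 0.98 × 132.37 = 129.7226 now. The author offers 129.7226 and keeps 240 − 129.7226 = 110.2774.

129.72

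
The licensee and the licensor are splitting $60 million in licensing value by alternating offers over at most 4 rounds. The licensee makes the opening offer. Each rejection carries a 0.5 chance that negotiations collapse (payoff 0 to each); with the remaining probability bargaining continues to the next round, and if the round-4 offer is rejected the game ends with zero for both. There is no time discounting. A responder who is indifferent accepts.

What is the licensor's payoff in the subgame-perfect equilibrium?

22.5

By backward induction:
Round 4 (the licensor proposes): rejection yields 0 for the licensee; the licensor offers 0 and keeps 60.
Round 3 (the licensee proposes): rejecting gives the licensor an expected 0.5 × 60 = 30. The licensee offers 30 and keeps 60 − 30 = 30.
Round 2 (the licensor proposes): rejecting gives the licensee an expected 0.5 × 30 = 15. The licensor offers 15 and keeps 60 − 15 = 45.
Round 1 (the licensee proposes): rejecting gives the licensor an expected 0.5 × 45 = 22.5, so the licensee offers 22.5, keeping 37.5.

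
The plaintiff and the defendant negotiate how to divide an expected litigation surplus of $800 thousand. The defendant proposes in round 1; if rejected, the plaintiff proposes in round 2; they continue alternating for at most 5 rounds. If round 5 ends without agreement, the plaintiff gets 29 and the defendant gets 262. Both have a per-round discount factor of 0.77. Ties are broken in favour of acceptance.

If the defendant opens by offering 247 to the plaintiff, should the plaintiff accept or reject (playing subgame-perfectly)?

Work out the plaintiff's continuation value if the offer is rejected.
Round 5 (the defendant proposes): the plaintiff gets 29 if talks fail, so the defendant offers 29 and keeps 771.
Round 4 (the plaintiff proposes): the defendant can get 771 next round, worth 0.77 × 771 = 593.67 now, so the plaintiff offers 593.67, keeping 206.33.
Round 3 (the defendant proposes): the plaintiff can get 206.33 next round, worth 0.77 × 206.33 = 158.8741 now, so the defendant offers 158.8741, keeping 641.1259.
Round 2 (the plaintiff proposes): the defendant can get 641.1259 next round, worth 0.77 × 641.1259 = 493.666943 now; the plaintiff offers that and keeps 306.333057.
So by rejecting in round 1, the plaintiff gets 306.333057 next round, worth 0.77 × 306.333057 = 235.87645389 now.
Offer 247 ≥ 235.87645389, so the plaintiff accepts.

Accept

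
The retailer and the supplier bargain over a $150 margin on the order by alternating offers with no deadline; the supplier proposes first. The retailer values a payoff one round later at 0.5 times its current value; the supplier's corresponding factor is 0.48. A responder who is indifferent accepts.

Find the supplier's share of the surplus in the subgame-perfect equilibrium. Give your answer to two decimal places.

Let x be the supplier's share when the supplier proposes and y be the retailer's share when the retailer proposes.
The retailer accepts iff offered ≥ 0.5·y, so x = 150 − 0.5y. Symmetrically y = 150 − 0.48x.
Substituting: x = 150 − 0.5(150 − 0.48x), giving x(1 − 0.48·0.5) = 150(1 − 0.5).
So x = 150 × 0.5 / 0.76 ≈ 98.6842, and the retailer receives 150 − x ≈ 51.3158.

98.68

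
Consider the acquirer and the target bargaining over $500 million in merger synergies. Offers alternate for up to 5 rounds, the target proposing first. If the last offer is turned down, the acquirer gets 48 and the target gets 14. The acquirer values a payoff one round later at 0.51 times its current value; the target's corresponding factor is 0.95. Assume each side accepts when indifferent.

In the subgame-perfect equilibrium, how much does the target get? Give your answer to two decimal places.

469.81

Solve by backward induction from round 5.
Round 5 (the target proposes): the acquirer gets 48 if talks fail, so the target offers 48 and keeps 452.
Round 4 (the acquirer proposes): the target can get 452 next round, worth 0.95 × 452 = 429.4 now; the acquirer offers that and keeps 70.6.
Round 3 (the target proposes): the acquirer can get 70.6 next round, worth 0.51 × 70.6 = 36.006 now; the target offers that and keeps 463.994.
Round 2 (the acquirer proposes): the target can get 463.994 next round, worth 0.95 × 463.994 = 440.7943 now. The acquirer offers 440.7943 and keeps 500 − 440.7943 = 59.2057.
Round 1 (the target proposes): the acquirer can get 59.2057 next round, worth 0.51 × 59.2057 = 30.194907 now, so the target offers 30.194907, keeping 469.805093.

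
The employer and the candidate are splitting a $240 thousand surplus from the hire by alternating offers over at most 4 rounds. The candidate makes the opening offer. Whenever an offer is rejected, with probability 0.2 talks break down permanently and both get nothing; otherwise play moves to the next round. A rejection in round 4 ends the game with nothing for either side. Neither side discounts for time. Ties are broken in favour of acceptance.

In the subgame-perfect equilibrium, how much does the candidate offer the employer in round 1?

By backward induction:
Round 4 (the employer proposes): the candidate will accept anything ≥ 0, so the employer offers 0 and keeps 240.
Round 3 (the candidate proposes): rejecting gives the employer an expected 0.8 × 240 = 192. The candidate offers 192 and keeps 240 − 192 = 48.
Round 2 (the employer proposes): rejecting gives the candidate an expected 0.8 × 48 = 38.4, so the employer offers 38.4, keeping 201.6.
Round 1 (the candidate proposes): rejecting gives the employer an expected 0.8 × 201.6 = 161.28, so the candidate offers 161.28, keeping 78.72.

161.28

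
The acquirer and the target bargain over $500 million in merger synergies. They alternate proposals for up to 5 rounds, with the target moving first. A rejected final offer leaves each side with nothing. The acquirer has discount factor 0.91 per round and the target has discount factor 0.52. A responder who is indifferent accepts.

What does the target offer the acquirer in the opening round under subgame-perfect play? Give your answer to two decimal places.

321.75

By backward induction:
Round 5 (the target proposes): rejection yields 0 for the acquirer; the target offers 0 and keeps 500.
Round 4 (the acquirer proposes): the target can get 500 next round, worth 0.52 × 500 = 260 now; the acquirer offers that and keeps 240.
Round 3 (the target proposes): the acquirer can get 240 next round, worth 0.91 × 240 = 218.4 now. The target offers 218.4 and keeps 500 − 218.4 = 281.6.
Round 2 (the acquirer proposes): the target can get 281.6 next round, worth 0.52 × 281.6 = 146.432 now, so the acquirer offers 146.432, keeping 353.568.
Round 1 (the target proposes): the acquirer can get 353.568 next round, worth 0.91 × 353.568 = 321.74688 now; the target offers that and keeps 178.25312.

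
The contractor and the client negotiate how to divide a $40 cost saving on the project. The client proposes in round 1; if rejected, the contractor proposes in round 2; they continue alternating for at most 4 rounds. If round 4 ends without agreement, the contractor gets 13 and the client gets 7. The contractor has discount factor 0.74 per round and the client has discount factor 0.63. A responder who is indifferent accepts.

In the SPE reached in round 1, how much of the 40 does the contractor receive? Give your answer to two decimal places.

Round 4 (the contractor proposes): the client gets 7 if talks fail, so the contractor offers 7 and keeps 33.
Round 3 (the client proposes): the contractor can get 33 next round, worth 0.74 × 33 = 24.42 now, so the client offers 24.42, keeping 15.58.
Round 2 (the contractor proposes): the client can get 15.58 next round, worth 0.63 × 15.58 = 9.8154 now; the contractor offers that and keeps 30.1846.
Round 1 (the client proposes): the contractor can get 30.1846 next round, worth 0.74 × 30.1846 = 22.336604 now; the client offers that and keeps 17.663396.

22.34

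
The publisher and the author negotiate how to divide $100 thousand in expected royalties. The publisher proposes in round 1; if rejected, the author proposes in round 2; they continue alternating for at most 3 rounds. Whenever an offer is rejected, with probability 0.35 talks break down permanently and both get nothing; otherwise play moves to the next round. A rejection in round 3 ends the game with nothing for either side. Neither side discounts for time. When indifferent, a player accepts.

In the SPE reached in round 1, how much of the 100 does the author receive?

22.75

Round 3 (the publisher proposes): the author will accept anything ≥ 0, so the publisher offers 0 and keeps 100.
Round 2 (the author proposes): rejecting gives the publisher an expected 0.65 × 100 = 65, so the author offers 65, keeping 35.
Round 1 (the publisher proposes): rejecting gives the author an expected 0.65 × 35 = 22.75. The publisher offers 22.75 and keeps 100 − 22.75 = 77.25.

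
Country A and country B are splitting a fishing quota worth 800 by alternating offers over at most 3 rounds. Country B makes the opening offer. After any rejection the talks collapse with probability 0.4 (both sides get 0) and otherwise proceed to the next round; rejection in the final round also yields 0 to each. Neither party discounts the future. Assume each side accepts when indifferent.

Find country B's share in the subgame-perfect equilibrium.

Round 3 (country B proposes): country A will accept anything ≥ 0, so country B offers 0 and keeps 800.
Round 2 (country A proposes): rejecting gives country B an expected 0.6 × 800 = 480. Country A offers 480 and keeps 800 − 480 = 320.
Round 1 (country B proposes): rejecting gives country A an expected 0.6 × 320 = 192, so country B offers 192, keeping 608.

608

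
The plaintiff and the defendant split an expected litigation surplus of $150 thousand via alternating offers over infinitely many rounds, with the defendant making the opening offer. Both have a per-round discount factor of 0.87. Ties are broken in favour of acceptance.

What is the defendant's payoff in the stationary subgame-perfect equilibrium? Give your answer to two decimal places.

When the defendant proposes, the plaintiff accepts any offer worth at least 0.87 times what the plaintiff would get by proposing next round; and vice versa.
This gives x = 150 − 0.87y and y = 150 − 0.87x, where x and y are each side's share when it proposes.
Hence (1 − 0.87·0.87)x = 150(1 − 0.87), i.e. 0.2431·x = 19.5.
x ≈ 80.2139; the plaintiff's share is 150 − x ≈ 69.7861.

80.21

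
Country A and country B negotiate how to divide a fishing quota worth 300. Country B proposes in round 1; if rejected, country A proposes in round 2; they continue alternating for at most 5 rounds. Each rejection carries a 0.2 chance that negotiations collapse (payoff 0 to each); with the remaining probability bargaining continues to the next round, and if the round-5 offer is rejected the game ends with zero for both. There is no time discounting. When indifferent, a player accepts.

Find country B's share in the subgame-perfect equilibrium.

221.28

By backward induction:
Round 5 (country B proposes): country A will accept anything ≥ 0, so country B offers 0 and keeps 300.
Round 4 (country A proposes): rejecting gives country B an expected 0.8 × 300 = 240; country A offers that and keeps 60.
Round 3 (country B proposes): rejecting gives country A an expected 0.8 × 60 = 48, so country B offers 48, keeping 252.
Round 2 (country A proposes): rejecting gives country B an expected 0.8 × 252 = 201.6, so country A offers 201.6, keeping 98.4.
Round 1 (country B proposes): rejecting gives country A an expected 0.8 × 98.4 = 78.72. Country B offers 78.72 and keeps 300 − 78.72 = 221.28.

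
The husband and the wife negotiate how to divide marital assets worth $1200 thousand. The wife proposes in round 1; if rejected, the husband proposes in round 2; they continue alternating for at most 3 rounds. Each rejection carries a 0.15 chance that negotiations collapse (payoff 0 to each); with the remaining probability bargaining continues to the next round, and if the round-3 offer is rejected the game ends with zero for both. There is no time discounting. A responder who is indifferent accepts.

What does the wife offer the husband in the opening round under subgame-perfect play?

Round 3 (the wife proposes): the husband will accept anything ≥ 0, so the wife offers 0 and keeps 1200.
Round 2 (the husband proposes): rejecting gives the wife an expected 0.85 × 1200 = 1020. The husband offers 1020 and keeps 1200 − 1020 = 180.
Round 1 (the wife proposes): rejecting gives the husband an expected 0.85 × 180 = 153. The wife offers 153 and keeps 1200 − 153 = 1047.

153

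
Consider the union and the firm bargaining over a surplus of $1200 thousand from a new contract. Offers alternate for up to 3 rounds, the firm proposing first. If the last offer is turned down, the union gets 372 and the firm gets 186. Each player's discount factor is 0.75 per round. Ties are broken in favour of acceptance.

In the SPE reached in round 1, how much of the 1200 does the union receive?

Round 3 (the firm proposes): the union gets 372 if talks fail, so the firm offers 372 and keeps 828.
Round 2 (the union proposes): the firm can get 828 next round, worth 0.75 × 828 = 621 now. The union offers 621 and keeps 1200 − 621 = 579.
Round 1 (the firm proposes): the union can get 579 next round, worth 0.75 × 579 = 434.25 now, so the firm offers 434.25, keeping 765.75.

434.25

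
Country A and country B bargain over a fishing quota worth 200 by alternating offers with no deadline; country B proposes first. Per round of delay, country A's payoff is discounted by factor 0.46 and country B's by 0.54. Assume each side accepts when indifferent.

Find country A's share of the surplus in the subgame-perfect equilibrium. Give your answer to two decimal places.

When country B proposes, country A accepts any offer worth at least 0.46 times what country A would get by proposing next round; and vice versa.
This gives x = 200 − 0.46y and y = 200 − 0.54x, where x and y are each side's share when it proposes.
Hence (1 − 0.46·0.54)x = 200(1 − 0.46), i.e. 0.7516·x = 108.
x ≈ 143.6935; country A's share is 200 − x ≈ 56.3065.

56.31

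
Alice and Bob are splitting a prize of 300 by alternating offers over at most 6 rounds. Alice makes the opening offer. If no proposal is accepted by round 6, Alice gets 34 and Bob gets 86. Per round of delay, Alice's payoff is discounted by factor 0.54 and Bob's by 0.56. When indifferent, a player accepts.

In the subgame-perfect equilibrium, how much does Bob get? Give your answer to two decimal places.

114.27

Round 6 (Bob proposes): Alice gets 34 if talks fail, so Bob offers 34 and keeps 266.
Round 5 (Alice proposes): Bob can get 266 next round, worth 0.56 × 266 = 148.96 now; Alice offers that and keeps 151.04.
Round 4 (Bob proposes): Alice can get 151.04 next round, worth 0.54 × 151.04 = 81.5616 now, so Bob offers 81.5616, keeping 218.4384.
Round 3 (Alice proposes): Bob can get 218.4384 next round, worth 0.56 × 218.4384 = 122.325504 now. Alice offers 122.325504 and keeps 300 − 122.325504 = 177.674496.
Round 2 (Bob proposes): Alice can get 177.674496 next round, worth 0.54 × 177.674496 = 95.94422784 now; Bob offers that and keeps 204.05577216.
Round 1 (Alice proposes): Bob can get 204.05577216 next round, worth 0.56 × 204.05577216 = 114.2712324096 now. Alice offers 114.2712324096 and keeps 300 − 114.2712324096 = 185.7287675904.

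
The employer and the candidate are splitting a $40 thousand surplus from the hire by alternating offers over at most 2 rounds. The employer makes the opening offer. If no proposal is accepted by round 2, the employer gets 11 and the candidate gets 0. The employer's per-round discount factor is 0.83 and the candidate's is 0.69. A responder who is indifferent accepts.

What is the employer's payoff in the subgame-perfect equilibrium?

Round 2 (the candidate proposes): the employer gets 11 if talks fail, so the candidate offers 11 and keeps 29.
Round 1 (the employer proposes): the candidate can get 29 next round, worth 0.69 × 29 = 20.01 now. The employer offers 20.01 and keeps 40 − 20.01 = 19.99.

19.99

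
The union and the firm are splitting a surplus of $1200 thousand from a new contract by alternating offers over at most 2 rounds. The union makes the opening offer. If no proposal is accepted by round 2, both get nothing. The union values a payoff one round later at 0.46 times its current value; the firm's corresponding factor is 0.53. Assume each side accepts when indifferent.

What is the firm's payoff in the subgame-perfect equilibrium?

Round 2 (the firm proposes): the union will accept anything ≥ 0, so the firm offers 0 and keeps 1200.
Round 1 (the union proposes): the firm can get 1200 next round, worth 0.53 × 1200 = 636 now, so the union offers 636, keeping 564.

636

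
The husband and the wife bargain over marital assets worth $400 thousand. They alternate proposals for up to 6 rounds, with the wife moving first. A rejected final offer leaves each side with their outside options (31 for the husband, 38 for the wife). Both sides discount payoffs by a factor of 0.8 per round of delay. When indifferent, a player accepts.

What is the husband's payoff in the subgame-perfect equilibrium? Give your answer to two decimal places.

223.58

Round 6 (the husband proposes): the wife gets 38 if talks fail, so the husband offers 38 and keeps 362.
Round 5 (the wife proposes): the husband can get 362 next round, worth 0.8 × 362 = 289.6 now; the wife offers that and keeps 110.4.
Round 4 (the husband proposes): the wife can get 110.4 next round, worth 0.8 × 110.4 = 88.32 now; the husband offers that and keeps 311.68.
Round 3 (the wife proposes): the husband can get 311.68 next round, worth 0.8 × 311.68 = 249.344 now, so the wife offers 249.344, keeping 150.656.
Round 2 (the husband proposes): the wife can get 150.656 next round, worth 0.8 × 150.656 = 120.5248 now, so the husband offers 120.5248, keeping 279.4752.
Round 1 (the wife proposes): the husband can get 279.4752 next round, worth 0.8 × 279.4752 = 223.58016 now, so the wife offers 223.58016, keeping 176.41984.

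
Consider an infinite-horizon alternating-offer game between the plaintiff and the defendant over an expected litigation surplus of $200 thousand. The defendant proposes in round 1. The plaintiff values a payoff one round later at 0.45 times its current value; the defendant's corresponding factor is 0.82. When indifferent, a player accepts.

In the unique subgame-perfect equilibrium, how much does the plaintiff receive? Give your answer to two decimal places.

25.67

Let x be the defendant's share when the defendant proposes and y be the plaintiff's share when the plaintiff proposes.
The plaintiff accepts iff offered ≥ 0.45·y, so x = 200 − 0.45y. Symmetrically y = 200 − 0.82x.
Substituting: x = 200 − 0.45(200 − 0.82x), giving x(1 − 0.82·0.45) = 200(1 − 0.45).
So x = 200 × 0.55 / 0.631 ≈ 174.3265, and the plaintiff receives 200 − x ≈ 25.6735.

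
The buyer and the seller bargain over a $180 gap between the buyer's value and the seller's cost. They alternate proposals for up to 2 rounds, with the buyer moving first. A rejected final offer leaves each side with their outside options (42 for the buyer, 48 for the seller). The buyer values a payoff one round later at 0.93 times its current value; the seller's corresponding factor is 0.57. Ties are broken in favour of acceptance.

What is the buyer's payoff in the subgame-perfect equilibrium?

101.34

Round 2 (the seller proposes): the buyer gets 42 if talks fail, so the seller offers 42 and keeps 138.
Round 1 (the buyer proposes): the seller can get 138 next round, worth 0.57 × 138 = 78.66 now; the buyer offers that and keeps 101.34.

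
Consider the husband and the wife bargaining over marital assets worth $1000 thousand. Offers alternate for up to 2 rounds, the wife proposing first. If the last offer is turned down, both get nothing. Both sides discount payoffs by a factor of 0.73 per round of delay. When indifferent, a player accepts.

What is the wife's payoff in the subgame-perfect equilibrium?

Round 2 (the husband proposes): rejection yields 0 for the wife; the husband offers 0 and keeps 1000.
Round 1 (the wife proposes): the husband can get 1000 next round, worth 0.73 × 1000 = 730 now. The wife offers 730 and keeps 1000 − 730 = 270.

270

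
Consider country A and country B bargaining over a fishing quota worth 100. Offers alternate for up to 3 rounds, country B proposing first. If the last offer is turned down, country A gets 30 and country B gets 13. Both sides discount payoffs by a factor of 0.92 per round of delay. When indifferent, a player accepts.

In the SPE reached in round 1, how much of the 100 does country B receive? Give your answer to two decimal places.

67.25

Round 3 (country B proposes): country A gets 30 if talks fail, so country B offers 30 and keeps 70.
Round 2 (country A proposes): country B can get 70 next round, worth 0.92 × 70 = 64.4 now, so country A offers 64.4, keeping 35.6.
Round 1 (country B proposes): country A can get 35.6 next round, worth 0.92 × 35.6 = 32.752 now, so country B offers 32.752, keeping 67.248.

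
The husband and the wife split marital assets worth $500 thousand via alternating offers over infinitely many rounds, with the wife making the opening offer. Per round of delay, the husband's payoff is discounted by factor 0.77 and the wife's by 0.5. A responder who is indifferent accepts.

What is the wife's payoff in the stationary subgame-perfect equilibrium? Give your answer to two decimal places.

186.99

When the wife proposes, the husband accepts any offer worth at least 0.77 times what the husband would get by proposing next round; and vice versa.
This gives x = 500 − 0.77y and y = 500 − 0.5x, where x and y are each side's share when it proposes.
Hence (1 − 0.77·0.5)x = 500(1 − 0.77), i.e. 0.615·x = 115.
x ≈ 186.9919; the husband's share is 500 − x ≈ 313.0081.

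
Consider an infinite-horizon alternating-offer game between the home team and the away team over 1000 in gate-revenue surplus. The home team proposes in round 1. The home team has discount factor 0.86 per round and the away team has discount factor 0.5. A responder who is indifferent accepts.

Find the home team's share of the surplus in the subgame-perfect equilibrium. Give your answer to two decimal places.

Let x be the home team's share when the home team proposes and y be the away team's share when the away team proposes.
The away team accepts iff offered ≥ 0.5·y, so x = 1000 − 0.5y. Symmetrically y = 1000 − 0.86x.
Substituting: x = 1000 − 0.5(1000 − 0.86x), giving x(1 − 0.86·0.5) = 1000(1 − 0.5).
So x = 1000 × 0.5 / 0.57 ≈ 877.1930, and the away team receives 1000 − x ≈ 122.8070.

877.19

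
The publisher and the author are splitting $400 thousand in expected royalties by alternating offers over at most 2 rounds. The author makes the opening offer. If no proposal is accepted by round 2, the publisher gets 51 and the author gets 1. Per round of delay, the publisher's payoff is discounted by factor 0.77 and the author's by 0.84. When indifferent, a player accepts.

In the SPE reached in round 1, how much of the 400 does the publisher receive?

Round 2 (the publisher proposes): the author gets 1 if talks fail, so the publisher offers 1 and keeps 399.
Round 1 (the author proposes): the publisher can get 399 next round, worth 0.77 × 399 = 307.23 now. The author offers 307.23 and keeps 400 − 307.23 = 92.77.

307.23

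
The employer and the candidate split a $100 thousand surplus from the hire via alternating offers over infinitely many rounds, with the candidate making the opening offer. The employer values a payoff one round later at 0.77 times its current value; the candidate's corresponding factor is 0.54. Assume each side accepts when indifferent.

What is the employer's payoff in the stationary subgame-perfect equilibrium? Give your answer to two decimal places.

Let x be the candidate's share when the candidate proposes and y be the employer's share when the employer proposes.
The employer accepts iff offered ≥ 0.77·y, so x = 100 − 0.77y. Symmetrically y = 100 − 0.54x.
Substituting: x = 100 − 0.77(100 − 0.54x), giving x(1 − 0.54·0.77) = 100(1 − 0.77).
So x = 100 × 0.23 / 0.5842 ≈ 39.3701, and the employer receives 100 − x ≈ 60.6299.

60.63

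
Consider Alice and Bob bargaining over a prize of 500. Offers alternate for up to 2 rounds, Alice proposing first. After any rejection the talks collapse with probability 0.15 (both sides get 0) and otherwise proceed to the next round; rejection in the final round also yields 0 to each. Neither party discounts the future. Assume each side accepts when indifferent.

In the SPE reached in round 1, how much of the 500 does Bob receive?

425

Round 2 (Bob proposes): Alice will accept anything ≥ 0, so Bob offers 0 and keeps 500.
Round 1 (Alice proposes): rejecting gives Bob an expected 0.85 × 500 = 425; Alice offers that and keeps 75.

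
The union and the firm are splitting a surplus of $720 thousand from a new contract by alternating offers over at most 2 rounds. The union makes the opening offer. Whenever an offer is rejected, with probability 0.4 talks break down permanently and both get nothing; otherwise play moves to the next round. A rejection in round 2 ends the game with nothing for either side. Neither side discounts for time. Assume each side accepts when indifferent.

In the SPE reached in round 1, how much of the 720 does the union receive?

By backward induction:
Round 2 (the firm proposes): rejection yields 0 for the union; the firm offers 0 and keeps 720.
Round 1 (the union proposes): rejecting gives the firm an expected 0.6 × 720 = 432. The union offers 432 and keeps 720 − 432 = 288.

288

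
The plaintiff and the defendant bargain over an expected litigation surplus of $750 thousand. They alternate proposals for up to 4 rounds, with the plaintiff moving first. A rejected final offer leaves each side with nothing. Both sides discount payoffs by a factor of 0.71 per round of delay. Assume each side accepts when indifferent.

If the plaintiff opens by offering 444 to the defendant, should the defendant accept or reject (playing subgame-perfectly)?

Work out the defendant's continuation value if the offer is rejected.
Round 4 (the defendant proposes): rejection yields 0 for the plaintiff; the defendant offers 0 and keeps 750.
Round 3 (the plaintiff proposes): the defendant can get 750 next round, worth 0.71 × 750 = 532.5 now; the plaintiff offers that and keeps 217.5.
Round 2 (the defendant proposes): the plaintiff can get 217.5 next round, worth 0.71 × 217.5 = 154.425 now; the defendant offers that and keeps 595.575.
So by rejecting in round 1, the defendant gets 595.575 next round, worth 0.71 × 595.575 = 422.85825 now.
Offer 444 ≥ 422.85825, so the defendant accepts.

Accept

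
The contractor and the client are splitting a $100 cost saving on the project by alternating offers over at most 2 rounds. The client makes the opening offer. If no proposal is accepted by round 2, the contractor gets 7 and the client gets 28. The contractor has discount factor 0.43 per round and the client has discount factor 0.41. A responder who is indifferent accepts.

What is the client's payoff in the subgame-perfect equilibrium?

69.04

Round 2 (the contractor proposes): the client gets 28 if talks fail, so the contractor offers 28 and keeps 72.
Round 1 (the client proposes): the contractor can get 72 next round, worth 0.43 × 72 = 30.96 now; the client offers that and keeps 69.04.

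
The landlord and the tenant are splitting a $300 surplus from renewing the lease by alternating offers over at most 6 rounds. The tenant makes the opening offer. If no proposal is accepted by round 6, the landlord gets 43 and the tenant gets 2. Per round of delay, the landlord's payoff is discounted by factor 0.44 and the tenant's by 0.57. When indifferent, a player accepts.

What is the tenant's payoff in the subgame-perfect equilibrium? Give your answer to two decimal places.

Round 6 (the landlord proposes): the tenant gets 2 if talks fail, so the landlord offers 2 and keeps 298.
Round 5 (the tenant proposes): the landlord can get 298 next round, worth 0.44 × 298 = 131.12 now. The tenant offers 131.12 and keeps 300 − 131.12 = 168.88.
Round 4 (the landlord proposes): the tenant can get 168.88 next round, worth 0.57 × 168.88 = 96.2616 now. The landlord offers 96.2616 and keeps 300 − 96.2616 = 203.7384.
Round 3 (the tenant proposes): the landlord can get 203.7384 next round, worth 0.44 × 203.7384 = 89.644896 now; the tenant offers that and keeps 210.355104.
Round 2 (the landlord proposes): the tenant can get 210.355104 next round, worth 0.57 × 210.355104 = 119.90240928 now; the landlord offers that and keeps 180.09759072.
Round 1 (the tenant proposes): the landlord can get 180.09759072 next round, worth 0.44 × 180.09759072 = 79.2429399168 now; the tenant offers that and keeps 220.7570600832.

220.76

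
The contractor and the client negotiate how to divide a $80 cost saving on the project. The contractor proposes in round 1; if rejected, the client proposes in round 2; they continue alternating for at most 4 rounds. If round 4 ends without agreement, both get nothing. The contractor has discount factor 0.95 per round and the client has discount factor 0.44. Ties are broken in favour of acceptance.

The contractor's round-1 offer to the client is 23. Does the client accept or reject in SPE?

Round 4 (the client proposes): the contractor will accept anything ≥ 0, so the client offers 0 and keeps 80.
Round 3 (the contractor proposes): the client can get 80 next round, worth 0.44 × 80 = 35.2 now, so the contractor offers 35.2, keeping 44.8.
Round 2 (the client proposes): the contractor can get 44.8 next round, worth 0.95 × 44.8 = 42.56 now. The client offers 42.56 and keeps 80 − 42.56 = 37.44.
So by rejecting in round 1, the client gets 37.44 next round, worth 0.44 × 37.44 = 16.4736 now.
Offer 23 ≥ 16.4736, so the client accepts.

Accept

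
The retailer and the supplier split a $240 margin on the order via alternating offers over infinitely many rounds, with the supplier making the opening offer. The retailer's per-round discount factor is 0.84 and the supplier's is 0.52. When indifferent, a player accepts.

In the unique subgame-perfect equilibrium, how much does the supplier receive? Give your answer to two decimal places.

Let x be the supplier's share when the supplier proposes and y be the retailer's share when the retailer proposes.
The retailer accepts iff offered ≥ 0.84·y, so x = 240 − 0.84y. Symmetrically y = 240 − 0.52x.
Substituting: x = 240 − 0.84(240 − 0.52x), giving x(1 − 0.52·0.84) = 240(1 − 0.84).
So x = 240 × 0.16 / 0.5632 ≈ 68.1818, and the retailer receives 240 − x ≈ 171.8182.

68.18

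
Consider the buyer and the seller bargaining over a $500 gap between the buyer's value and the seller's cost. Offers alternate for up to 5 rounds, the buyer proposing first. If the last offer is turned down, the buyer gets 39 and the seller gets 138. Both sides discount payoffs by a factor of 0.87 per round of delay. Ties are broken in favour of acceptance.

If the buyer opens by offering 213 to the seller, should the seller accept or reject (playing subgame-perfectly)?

Accept

Round 5 (the buyer proposes): the seller gets 138 if talks fail, so the buyer offers 138 and keeps 362.
Round 4 (the seller proposes): the buyer can get 362 next round, worth 0.87 × 362 = 314.94 now, so the seller offers 314.94, keeping 185.06.
Round 3 (the buyer proposes): the seller can get 185.06 next round, worth 0.87 × 185.06 = 161.0022 now, so the buyer offers 161.0022, keeping 338.9978.
Round 2 (the seller proposes): the buyer can get 338.9978 next round, worth 0.87 × 338.9978 = 294.928086 now, so the seller offers 294.928086, keeping 205.071914.
So by rejecting in round 1, the seller gets 205.071914 next round, worth 0.87 × 205.071914 = 178.41256518 now.
Offer 213 ≥ 178.41256518, so the seller accepts.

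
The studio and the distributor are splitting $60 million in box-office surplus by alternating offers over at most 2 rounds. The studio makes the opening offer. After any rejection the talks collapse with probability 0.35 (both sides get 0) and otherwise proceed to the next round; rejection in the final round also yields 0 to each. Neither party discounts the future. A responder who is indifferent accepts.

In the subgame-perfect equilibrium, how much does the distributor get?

By backward induction:
Round 2 (the distributor proposes): rejection yields 0 for the studio; the distributor offers 0 and keeps 60.
Round 1 (the studio proposes): rejecting gives the distributor an expected 0.65 × 60 = 39; the studio offers that and keeps 21.

39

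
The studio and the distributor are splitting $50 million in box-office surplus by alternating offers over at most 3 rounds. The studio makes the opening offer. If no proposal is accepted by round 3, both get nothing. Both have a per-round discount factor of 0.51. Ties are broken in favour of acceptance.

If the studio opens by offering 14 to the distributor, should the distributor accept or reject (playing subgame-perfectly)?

Accept

Work out the distributor's continuation value if the offer is rejected.
Round 3 (the studio proposes): the distributor will accept anything ≥ 0, so the studio offers 0 and keeps 50.
Round 2 (the distributor proposes): the studio can get 50 next round, worth 0.51 × 50 = 25.5 now; the distributor offers that and keeps 24.5.
So by rejecting in round 1, the distributor gets 24.5 next round, worth 0.51 × 24.5 = 12.495 now.
Offer 14 ≥ 12.495, so the distributor accepts.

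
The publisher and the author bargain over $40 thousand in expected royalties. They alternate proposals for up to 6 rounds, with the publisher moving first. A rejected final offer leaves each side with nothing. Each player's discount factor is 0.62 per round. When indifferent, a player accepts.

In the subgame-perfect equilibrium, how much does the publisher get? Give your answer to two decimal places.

Round 6 (the author proposes): the publisher will accept anything ≥ 0, so the author offers 0 and keeps 40.
Round 5 (the publisher proposes): the author can get 40 next round, worth 0.62 × 40 = 24.8 now; the publisher offers that and keeps 15.2.
Round 4 (the author proposes): the publisher can get 15.2 next round, worth 0.62 × 15.2 = 9.424 now; the author offers that and keeps 30.576.
Round 3 (the publisher proposes): the author can get 30.576 next round, worth 0.62 × 30.576 = 18.95712 now. The publisher offers 18.95712 and keeps 40 − 18.95712 = 21.04288.
Round 2 (the author proposes): the publisher can get 21.04288 next round, worth 0.62 × 21.04288 = 13.0465856 now; the author offers that and keeps 26.9534144.
Round 1 (the publisher proposes): the author can get 26.9534144 next round, worth 0.62 × 26.9534144 = 16.711116928 now; the publisher offers that and keeps 23.288883072.

23.29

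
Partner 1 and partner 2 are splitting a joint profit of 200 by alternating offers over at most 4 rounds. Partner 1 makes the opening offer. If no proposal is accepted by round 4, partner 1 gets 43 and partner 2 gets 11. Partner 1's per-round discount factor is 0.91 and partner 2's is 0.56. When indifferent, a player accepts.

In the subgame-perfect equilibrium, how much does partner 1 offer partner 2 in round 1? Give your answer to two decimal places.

By backward induction:
Round 4 (partner 2 proposes): partner 1 gets 43 if talks fail, so partner 2 offers 43 and keeps 157.
Round 3 (partner 1 proposes): partner 2 can get 157 next round, worth 0.56 × 157 = 87.92 now; partner 1 offers that and keeps 112.08.
Round 2 (partner 2 proposes): partner 1 can get 112.08 next round, worth 0.91 × 112.08 = 101.9928 now; partner 2 offers that and keeps 98.0072.
Round 1 (partner 1 proposes): partner 2 can get 98.0072 next round, worth 0.56 × 98.0072 = 54.884032 now. Partner 1 offers 54.884032 and keeps 200 − 54.884032 = 145.115968.

54.88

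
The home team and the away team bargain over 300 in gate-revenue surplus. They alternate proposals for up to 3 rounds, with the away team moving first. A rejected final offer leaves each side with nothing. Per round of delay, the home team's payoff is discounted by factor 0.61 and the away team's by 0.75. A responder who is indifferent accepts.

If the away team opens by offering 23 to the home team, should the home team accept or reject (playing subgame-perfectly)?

Round 3 (the away team proposes): rejection yields 0 for the home team; the away team offers 0 and keeps 300.
Round 2 (the home team proposes): the away team can get 300 next round, worth 0.75 × 300 = 225 now, so the home team offers 225, keeping 75.
So by rejecting in round 1, the home team gets 75 next round, worth 0.61 × 75 = 45.75 now.
Offer 23 < 45.75, so the home team rejects.

Reject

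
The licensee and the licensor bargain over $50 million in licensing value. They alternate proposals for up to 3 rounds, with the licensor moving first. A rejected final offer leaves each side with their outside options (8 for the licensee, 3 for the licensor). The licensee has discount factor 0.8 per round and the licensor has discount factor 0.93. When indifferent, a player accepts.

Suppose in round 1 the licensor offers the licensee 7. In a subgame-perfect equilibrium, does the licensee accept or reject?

Reject

Work out the licensee's continuation value if the offer is rejected.
Round 3 (the licensor proposes): the licensee gets 8 if talks fail, so the licensor offers 8 and keeps 42.
Round 2 (the licensee proposes): the licensor can get 42 next round, worth 0.93 × 42 = 39.06 now. The licensee offers 39.06 and keeps 50 − 39.06 = 10.94.
So by rejecting in round 1, the licensee gets 10.94 next round, worth 0.8 × 10.94 = 8.752 now.
Offer 7 < 8.752, so the licensee rejects.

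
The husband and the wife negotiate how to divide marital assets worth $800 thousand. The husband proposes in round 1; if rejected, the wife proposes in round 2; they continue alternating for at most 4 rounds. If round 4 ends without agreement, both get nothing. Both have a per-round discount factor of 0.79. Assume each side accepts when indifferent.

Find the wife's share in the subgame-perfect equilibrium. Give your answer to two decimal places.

Round 4 (the wife proposes): rejection yields 0 for the husband; the wife offers 0 and keeps 800.
Round 3 (the husband proposes): the wife can get 800 next round, worth 0.79 × 800 = 632 now. The husband offers 632 and keeps 800 − 632 = 168.
Round 2 (the wife proposes): the husband can get 168 next round, worth 0.79 × 168 = 132.72 now; the wife offers that and keeps 667.28.
Round 1 (the husband proposes): the wife can get 667.28 next round, worth 0.79 × 667.28 = 527.1512 now; the husband offers that and keeps 272.8488.

527.15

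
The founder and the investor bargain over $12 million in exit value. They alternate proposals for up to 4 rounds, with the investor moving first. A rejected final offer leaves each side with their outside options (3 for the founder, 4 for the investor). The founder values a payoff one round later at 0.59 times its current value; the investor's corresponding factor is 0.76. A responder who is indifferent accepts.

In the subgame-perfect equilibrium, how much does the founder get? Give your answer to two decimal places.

3.82

Round 4 (the founder proposes): the investor gets 4 if talks fail, so the founder offers 4 and keeps 8.
Round 3 (the investor proposes): the founder can get 8 next round, worth 0.59 × 8 = 4.72 now. The investor offers 4.72 and keeps 12 − 4.72 = 7.28.
Round 2 (the founder proposes): the investor can get 7.28 next round, worth 0.76 × 7.28 = 5.5328 now; the founder offers that and keeps 6.4672.
Round 1 (the investor proposes): the founder can get 6.4672 next round, worth 0.59 × 6.4672 = 3.815648 now; the investor offers that and keeps 8.184352.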